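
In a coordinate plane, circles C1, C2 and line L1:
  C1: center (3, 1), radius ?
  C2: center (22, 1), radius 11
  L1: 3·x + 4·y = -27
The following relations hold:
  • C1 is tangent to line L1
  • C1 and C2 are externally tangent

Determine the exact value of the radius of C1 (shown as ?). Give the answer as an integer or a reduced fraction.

8

1. [C1‖L1]  r_C1² − 64 = 0  ⇒  r_C1 = 8 (r>0 drops 1)
2. [ext C1·C2]  r_C1² + 22r_C1 − 240 = 0  ⇒  r_C1 = 8 (r>0 drops 1)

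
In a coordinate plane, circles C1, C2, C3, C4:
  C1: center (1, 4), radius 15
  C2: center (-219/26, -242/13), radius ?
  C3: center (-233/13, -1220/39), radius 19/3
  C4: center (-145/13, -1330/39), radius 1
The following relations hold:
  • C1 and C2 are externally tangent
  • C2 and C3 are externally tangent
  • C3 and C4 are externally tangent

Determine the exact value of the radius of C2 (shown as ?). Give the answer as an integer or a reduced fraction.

1. [ext C1·C2]  r_C2² + 30r_C2 − 1501/4 = 0  ⇒  r_C2 = 19/2 (r>0 drops 1)
2. [ext C2·C3]  r_C2² + (38/3)r_C2 − 2527/12 = 0  ⇒  r_C2 = 19/2 (r>0 drops 1)

19/2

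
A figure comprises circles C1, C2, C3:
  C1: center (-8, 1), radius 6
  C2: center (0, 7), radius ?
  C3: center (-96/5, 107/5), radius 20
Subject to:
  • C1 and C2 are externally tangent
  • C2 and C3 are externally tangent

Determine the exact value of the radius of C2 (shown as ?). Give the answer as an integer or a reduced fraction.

4

1. [ext C1·C2]  r_C2² + 12r_C2 − 64 = 0  ⇒  r_C2 = 4 (r>0 drops 1)
2. [ext C2·C3]  r_C2² + 40r_C2 − 176 = 0  ⇒  r_C2 = 4 (r>0 drops 1)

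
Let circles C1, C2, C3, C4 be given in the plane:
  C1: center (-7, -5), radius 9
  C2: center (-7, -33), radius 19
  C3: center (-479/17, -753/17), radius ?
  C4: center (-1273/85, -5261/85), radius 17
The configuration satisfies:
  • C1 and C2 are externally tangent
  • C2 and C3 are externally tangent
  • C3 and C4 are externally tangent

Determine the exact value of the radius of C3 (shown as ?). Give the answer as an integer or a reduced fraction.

5

1. [ext C2·C3]  r_C3² + 38r_C3 − 215 = 0  ⇒  r_C3 = 5 (r>0 drops 1)
2. [ext C3·C4]  r_C3² + 34r_C3 − 195 = 0  ⇒  r_C3 = 5 (r>0 drops 1)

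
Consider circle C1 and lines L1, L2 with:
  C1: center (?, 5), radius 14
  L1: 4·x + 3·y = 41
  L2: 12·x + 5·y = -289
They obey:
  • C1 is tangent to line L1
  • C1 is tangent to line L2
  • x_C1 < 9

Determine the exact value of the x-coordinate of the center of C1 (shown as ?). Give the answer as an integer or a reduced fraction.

-11

1. [C1‖L1]  x_C1² − 13x_C1 − 264 = 0  ⇒  x_C1 = -11 or 24
2. [C1‖L2]  x_C1² + (157/3)x_C1 + 1364/3 = 0  ⇒  x_C1 = -124/3 or -11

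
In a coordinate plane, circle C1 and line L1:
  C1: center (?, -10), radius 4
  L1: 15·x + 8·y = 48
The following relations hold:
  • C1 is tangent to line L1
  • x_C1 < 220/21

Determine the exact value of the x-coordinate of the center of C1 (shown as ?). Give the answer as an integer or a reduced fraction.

4

1. [C1‖L1]  x_C1² − (256/15)x_C1 + 784/15 = 0  ⇒  x_C1 = 4 or 196/15
2. given x_C1 < 220/21: keep 4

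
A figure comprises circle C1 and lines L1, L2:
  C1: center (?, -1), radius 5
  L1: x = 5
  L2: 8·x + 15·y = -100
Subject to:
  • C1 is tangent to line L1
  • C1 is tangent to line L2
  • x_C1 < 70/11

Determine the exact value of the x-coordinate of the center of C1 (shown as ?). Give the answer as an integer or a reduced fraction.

0

1. [C1‖L1]  x_C1² − 10x_C1 = 0  ⇒  x_C1 = 0 or 10
2. [C1‖L2]  x_C1² + (85/4)x_C1 = 0  ⇒  x_C1 = -85/4 or 0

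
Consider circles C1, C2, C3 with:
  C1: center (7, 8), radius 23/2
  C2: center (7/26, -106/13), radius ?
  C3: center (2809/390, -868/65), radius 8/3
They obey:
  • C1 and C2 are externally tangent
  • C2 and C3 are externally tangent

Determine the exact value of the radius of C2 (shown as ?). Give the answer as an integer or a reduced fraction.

6

1. [ext C1·C2]  r_C2² + 23r_C2 − 174 = 0  ⇒  r_C2 = 6 (r>0 drops 1)
2. [ext C2·C3]  r_C2² + (16/3)r_C2 − 68 = 0  ⇒  r_C2 = 6 (r>0 drops 1)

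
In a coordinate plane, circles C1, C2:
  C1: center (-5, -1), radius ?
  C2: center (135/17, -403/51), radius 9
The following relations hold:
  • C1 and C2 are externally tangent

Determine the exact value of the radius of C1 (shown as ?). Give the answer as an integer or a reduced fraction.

1. [ext C1·C2]  r_C1² + 18r_C1 − 1207/9 = 0  ⇒  r_C1 = 17/3 (r>0 drops 1)

17/3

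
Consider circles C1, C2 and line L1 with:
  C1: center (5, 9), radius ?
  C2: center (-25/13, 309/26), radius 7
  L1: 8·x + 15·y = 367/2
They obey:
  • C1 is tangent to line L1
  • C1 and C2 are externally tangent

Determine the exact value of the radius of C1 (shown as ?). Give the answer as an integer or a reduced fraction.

1/2

1. [C1‖L1]  r_C1² − 1/4 = 0  ⇒  r_C1 = 1/2 (r>0 drops 1)
2. [ext C1·C2]  r_C1² + 14r_C1 − 29/4 = 0  ⇒  r_C1 = 1/2 (r>0 drops 1)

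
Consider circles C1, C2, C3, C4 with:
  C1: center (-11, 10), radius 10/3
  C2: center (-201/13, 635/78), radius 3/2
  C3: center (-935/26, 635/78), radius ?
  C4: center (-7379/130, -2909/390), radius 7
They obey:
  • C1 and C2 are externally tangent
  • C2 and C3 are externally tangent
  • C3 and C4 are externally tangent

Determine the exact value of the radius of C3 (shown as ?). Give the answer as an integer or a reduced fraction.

1. [ext C2·C3]  r_C3² + 3r_C3 − 418 = 0  ⇒  r_C3 = 19 (r>0 drops 1)
2. [ext C3·C4]  r_C3² + 14r_C3 − 627 = 0  ⇒  r_C3 = 19 (r>0 drops 1)

19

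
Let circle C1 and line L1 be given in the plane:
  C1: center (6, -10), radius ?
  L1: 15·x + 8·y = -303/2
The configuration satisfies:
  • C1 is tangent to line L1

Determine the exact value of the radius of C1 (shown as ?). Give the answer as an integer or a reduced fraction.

1. [C1‖L1]  r_C1² − 361/4 = 0  ⇒  r_C1 = 19/2 (r>0 drops 1)

19/2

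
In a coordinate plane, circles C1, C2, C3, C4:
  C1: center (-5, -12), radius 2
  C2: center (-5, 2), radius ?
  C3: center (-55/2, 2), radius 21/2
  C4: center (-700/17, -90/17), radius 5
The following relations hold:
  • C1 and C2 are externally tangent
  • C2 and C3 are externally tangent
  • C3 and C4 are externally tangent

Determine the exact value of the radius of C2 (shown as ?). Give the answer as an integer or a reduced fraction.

12

1. [ext C1·C2]  r_C2² + 4r_C2 − 192 = 0  ⇒  r_C2 = 12 (r>0 drops 1)
2. [ext C2·C3]  r_C2² + 21r_C2 − 396 = 0  ⇒  r_C2 = 12 (r>0 drops 1)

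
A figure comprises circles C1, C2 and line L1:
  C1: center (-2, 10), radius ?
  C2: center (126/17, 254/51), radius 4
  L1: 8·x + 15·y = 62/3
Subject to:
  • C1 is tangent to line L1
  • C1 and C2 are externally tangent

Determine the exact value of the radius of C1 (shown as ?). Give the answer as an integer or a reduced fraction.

20/3

1. [C1‖L1]  r_C1² − 400/9 = 0  ⇒  r_C1 = 20/3 (r>0 drops 1)
2. [ext C1·C2]  r_C1² + 8r_C1 − 880/9 = 0  ⇒  r_C1 = 20/3 (r>0 drops 1)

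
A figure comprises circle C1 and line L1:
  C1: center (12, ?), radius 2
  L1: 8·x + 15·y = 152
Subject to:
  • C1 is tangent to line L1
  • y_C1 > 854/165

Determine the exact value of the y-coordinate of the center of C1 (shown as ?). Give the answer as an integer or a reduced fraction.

6

1. [C1‖L1]  y_C1² − (112/15)y_C1 + 44/5 = 0  ⇒  y_C1 = 22/15 or 6
2. given y_C1 > 854/165: keep 6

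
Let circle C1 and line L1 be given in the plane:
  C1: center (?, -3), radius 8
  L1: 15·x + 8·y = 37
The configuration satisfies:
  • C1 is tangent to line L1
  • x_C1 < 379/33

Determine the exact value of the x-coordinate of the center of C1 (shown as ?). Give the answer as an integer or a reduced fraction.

-5

1. [C1‖L1]  x_C1² − (122/15)x_C1 − 197/3 = 0  ⇒  x_C1 = -5 or 197/15
2. given x_C1 < 379/33: keep -5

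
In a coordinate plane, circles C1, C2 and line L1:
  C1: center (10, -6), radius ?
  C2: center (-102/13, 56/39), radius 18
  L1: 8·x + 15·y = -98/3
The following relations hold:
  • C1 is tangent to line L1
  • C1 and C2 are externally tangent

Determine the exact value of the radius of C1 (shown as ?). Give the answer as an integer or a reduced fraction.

1. [C1‖L1]  r_C1² − 16/9 = 0  ⇒  r_C1 = 4/3 (r>0 drops 1)
2. [ext C1·C2]  r_C1² + 36r_C1 − 448/9 = 0  ⇒  r_C1 = 4/3 (r>0 drops 1)

4/3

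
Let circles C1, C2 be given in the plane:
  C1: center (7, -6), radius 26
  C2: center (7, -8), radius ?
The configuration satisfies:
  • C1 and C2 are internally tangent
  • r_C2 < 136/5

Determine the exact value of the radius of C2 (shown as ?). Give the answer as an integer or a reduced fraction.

1. [int C1,C2]  r_C2² − 52r_C2 + 672 = 0  ⇒  r_C2 = 24 or 28
2. given r_C2 < 136/5: keep 24

24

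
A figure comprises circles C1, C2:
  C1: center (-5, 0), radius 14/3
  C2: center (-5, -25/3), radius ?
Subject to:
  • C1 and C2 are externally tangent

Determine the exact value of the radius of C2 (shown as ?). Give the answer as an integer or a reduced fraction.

1. [ext C1·C2]  r_C2² + (28/3)r_C2 − 143/3 = 0  ⇒  r_C2 = 11/3 (r>0 drops 1)

11/3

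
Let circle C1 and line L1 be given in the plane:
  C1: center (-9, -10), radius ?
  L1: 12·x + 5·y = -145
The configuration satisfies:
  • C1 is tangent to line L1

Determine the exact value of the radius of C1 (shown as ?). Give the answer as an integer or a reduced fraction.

1. [C1‖L1]  r_C1² − 1 = 0  ⇒  r_C1 = 1 (r>0 drops 1)

1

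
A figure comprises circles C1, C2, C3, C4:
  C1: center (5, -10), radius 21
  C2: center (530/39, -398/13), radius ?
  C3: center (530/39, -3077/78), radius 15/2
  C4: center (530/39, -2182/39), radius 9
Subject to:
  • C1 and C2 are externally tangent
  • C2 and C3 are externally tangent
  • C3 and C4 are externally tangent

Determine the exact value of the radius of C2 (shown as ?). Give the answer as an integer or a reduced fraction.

4/3

1. [ext C1·C2]  r_C2² + 42r_C2 − 520/9 = 0  ⇒  r_C2 = 4/3 (r>0 drops 1)
2. [ext C2·C3]  r_C2² + 15r_C2 − 196/9 = 0  ⇒  r_C2 = 4/3 (r>0 drops 1)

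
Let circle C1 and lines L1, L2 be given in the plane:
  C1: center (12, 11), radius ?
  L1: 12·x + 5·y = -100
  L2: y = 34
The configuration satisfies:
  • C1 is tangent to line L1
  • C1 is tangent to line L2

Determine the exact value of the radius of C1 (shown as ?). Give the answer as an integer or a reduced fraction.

23

1. [C1‖L1]  r_C1² − 529 = 0  ⇒  r_C1 = 23 (r>0 drops 1)
2. [C1‖L2]  r_C1² − 529 = 0  ⇒  r_C1 = 23 (r>0 drops 1)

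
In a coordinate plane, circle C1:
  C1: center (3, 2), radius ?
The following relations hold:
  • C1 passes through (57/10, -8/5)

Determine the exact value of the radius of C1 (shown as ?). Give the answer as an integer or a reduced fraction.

1. [C1∋P]  r_C1² − 81/4 = 0  ⇒  r_C1 = 9/2 (r>0 drops 1)

9/2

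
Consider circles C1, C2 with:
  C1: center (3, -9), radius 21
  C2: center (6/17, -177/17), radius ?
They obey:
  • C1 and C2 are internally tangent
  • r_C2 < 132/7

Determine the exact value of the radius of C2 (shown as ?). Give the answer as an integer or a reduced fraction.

1. [int C1,C2]  r_C2² − 42r_C2 + 432 = 0  ⇒  r_C2 = 18 or 24
2. given r_C2 < 132/7: keep 18

18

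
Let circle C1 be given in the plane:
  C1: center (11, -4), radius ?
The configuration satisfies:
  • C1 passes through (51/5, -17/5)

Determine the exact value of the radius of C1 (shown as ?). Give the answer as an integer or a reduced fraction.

1

1. [C1∋P]  r_C1² − 1 = 0  ⇒  r_C1 = 1 (r>0 drops 1)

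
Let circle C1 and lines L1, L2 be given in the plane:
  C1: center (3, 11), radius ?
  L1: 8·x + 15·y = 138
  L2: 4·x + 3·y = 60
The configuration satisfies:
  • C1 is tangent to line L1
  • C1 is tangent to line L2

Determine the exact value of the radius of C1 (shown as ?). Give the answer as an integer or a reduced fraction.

3

1. [C1‖L1]  r_C1² − 9 = 0  ⇒  r_C1 = 3 (r>0 drops 1)
2. [C1‖L2]  r_C1² − 9 = 0  ⇒  r_C1 = 3 (r>0 drops 1)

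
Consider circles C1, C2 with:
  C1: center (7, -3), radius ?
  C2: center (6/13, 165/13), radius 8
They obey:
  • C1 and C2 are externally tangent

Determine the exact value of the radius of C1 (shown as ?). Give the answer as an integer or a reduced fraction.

1. [ext C1·C2]  r_C1² + 16r_C1 − 225 = 0  ⇒  r_C1 = 9 (r>0 drops 1)

9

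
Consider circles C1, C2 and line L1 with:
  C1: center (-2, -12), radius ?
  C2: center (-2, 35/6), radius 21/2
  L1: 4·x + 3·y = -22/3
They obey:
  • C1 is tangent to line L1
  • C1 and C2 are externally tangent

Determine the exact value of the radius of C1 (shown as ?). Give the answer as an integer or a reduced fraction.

22/3

1. [C1‖L1]  r_C1² − 484/9 = 0  ⇒  r_C1 = 22/3 (r>0 drops 1)
2. [ext C1·C2]  r_C1² + 21r_C1 − 1870/9 = 0  ⇒  r_C1 = 22/3 (r>0 drops 1)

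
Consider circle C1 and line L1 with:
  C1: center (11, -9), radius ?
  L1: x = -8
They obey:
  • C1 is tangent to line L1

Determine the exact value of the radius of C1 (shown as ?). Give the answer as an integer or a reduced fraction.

19

1. [C1‖L1]  r_C1² − 361 = 0  ⇒  r_C1 = 19 (r>0 drops 1)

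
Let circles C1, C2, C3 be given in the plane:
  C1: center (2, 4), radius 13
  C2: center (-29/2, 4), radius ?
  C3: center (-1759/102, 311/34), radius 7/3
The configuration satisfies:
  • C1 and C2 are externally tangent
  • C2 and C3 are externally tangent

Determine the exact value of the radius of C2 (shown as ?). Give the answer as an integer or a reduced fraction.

1. [ext C1·C2]  r_C2² + 26r_C2 − 413/4 = 0  ⇒  r_C2 = 7/2 (r>0 drops 1)
2. [ext C2·C3]  r_C2² + (14/3)r_C2 − 343/12 = 0  ⇒  r_C2 = 7/2 (r>0 drops 1)

7/2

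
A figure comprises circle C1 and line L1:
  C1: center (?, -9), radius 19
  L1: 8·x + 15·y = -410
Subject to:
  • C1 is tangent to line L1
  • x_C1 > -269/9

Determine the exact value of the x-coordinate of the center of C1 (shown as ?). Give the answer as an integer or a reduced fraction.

6

1. [C1‖L1]  x_C1² + (275/4)x_C1 − 897/2 = 0  ⇒  x_C1 = -299/4 or 6
2. given x_C1 > -269/9: keep 6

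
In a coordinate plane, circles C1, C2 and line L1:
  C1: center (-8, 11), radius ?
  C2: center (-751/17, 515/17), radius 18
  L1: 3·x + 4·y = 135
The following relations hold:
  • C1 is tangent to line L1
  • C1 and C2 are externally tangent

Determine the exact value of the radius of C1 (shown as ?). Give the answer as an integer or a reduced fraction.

1. [C1‖L1]  r_C1² − 529 = 0  ⇒  r_C1 = 23 (r>0 drops 1)
2. [ext C1·C2]  r_C1² + 36r_C1 − 1357 = 0  ⇒  r_C1 = 23 (r>0 drops 1)

23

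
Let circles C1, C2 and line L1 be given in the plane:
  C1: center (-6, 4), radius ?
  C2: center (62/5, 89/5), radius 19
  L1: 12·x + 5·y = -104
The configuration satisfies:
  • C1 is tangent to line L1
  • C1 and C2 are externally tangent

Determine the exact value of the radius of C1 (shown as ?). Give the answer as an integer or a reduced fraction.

4

1. [C1‖L1]  r_C1² − 16 = 0  ⇒  r_C1 = 4 (r>0 drops 1)
2. [ext C1·C2]  r_C1² + 38r_C1 − 168 = 0  ⇒  r_C1 = 4 (r>0 drops 1)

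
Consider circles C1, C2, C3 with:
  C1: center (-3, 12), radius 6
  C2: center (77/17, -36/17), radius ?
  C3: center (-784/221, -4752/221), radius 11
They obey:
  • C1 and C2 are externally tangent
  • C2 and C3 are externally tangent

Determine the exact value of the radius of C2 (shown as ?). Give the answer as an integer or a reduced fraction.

1. [ext C1·C2]  r_C2² + 12r_C2 − 220 = 0  ⇒  r_C2 = 10 (r>0 drops 1)
2. [ext C2·C3]  r_C2² + 22r_C2 − 320 = 0  ⇒  r_C2 = 10 (r>0 drops 1)

10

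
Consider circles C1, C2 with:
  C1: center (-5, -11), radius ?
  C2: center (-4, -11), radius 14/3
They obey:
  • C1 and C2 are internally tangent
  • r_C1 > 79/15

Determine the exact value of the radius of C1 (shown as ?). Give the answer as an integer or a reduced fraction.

1. [int C1,C2]  r_C1² − (28/3)r_C1 + 187/9 = 0  ⇒  r_C1 = 11/3 or 17/3
2. given r_C1 > 79/15: keep 17/3

17/3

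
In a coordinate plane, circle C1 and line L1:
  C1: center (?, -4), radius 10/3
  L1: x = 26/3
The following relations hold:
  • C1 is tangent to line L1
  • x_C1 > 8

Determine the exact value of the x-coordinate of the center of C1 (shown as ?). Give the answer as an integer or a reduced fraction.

1. [C1‖L1]  x_C1² − (52/3)x_C1 + 64 = 0  ⇒  x_C1 = 16/3 or 12
2. given x_C1 > 8: keep 12

12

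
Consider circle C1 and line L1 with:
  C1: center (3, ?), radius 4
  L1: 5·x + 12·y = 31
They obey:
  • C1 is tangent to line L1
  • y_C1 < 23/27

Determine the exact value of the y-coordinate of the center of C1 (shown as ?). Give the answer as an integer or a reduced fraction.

-3

1. [C1‖L1]  y_C1² − (8/3)y_C1 − 17 = 0  ⇒  y_C1 = -3 or 17/3
2. given y_C1 < 23/27: keep -3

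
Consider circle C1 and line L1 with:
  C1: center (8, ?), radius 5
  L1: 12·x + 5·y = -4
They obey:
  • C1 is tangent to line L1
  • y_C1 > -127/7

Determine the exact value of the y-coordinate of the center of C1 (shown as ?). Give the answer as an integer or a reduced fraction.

-7

1. [C1‖L1]  y_C1² + 40y_C1 + 231 = 0  ⇒  y_C1 = -33 or -7
2. given y_C1 > -127/7: keep -7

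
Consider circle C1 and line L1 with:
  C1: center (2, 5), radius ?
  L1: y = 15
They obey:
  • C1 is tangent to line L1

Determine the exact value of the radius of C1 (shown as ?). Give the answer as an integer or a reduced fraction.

1. [C1‖L1]  r_C1² − 100 = 0  ⇒  r_C1 = 10 (r>0 drops 1)

10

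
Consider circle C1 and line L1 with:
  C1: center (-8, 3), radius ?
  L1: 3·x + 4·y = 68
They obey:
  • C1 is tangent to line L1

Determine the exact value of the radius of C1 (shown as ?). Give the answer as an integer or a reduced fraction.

16

1. [C1‖L1]  r_C1² − 256 = 0  ⇒  r_C1 = 16 (r>0 drops 1)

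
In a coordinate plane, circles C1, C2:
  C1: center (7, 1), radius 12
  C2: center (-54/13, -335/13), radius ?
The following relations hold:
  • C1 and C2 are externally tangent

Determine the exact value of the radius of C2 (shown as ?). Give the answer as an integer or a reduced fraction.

17

1. [ext C1·C2]  r_C2² + 24r_C2 − 697 = 0  ⇒  r_C2 = 17 (r>0 drops 1)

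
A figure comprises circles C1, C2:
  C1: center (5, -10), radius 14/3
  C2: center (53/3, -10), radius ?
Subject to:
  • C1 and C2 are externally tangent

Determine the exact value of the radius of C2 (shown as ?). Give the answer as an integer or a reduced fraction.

8

1. [ext C1·C2]  r_C2² + (28/3)r_C2 − 416/3 = 0  ⇒  r_C2 = 8 (r>0 drops 1)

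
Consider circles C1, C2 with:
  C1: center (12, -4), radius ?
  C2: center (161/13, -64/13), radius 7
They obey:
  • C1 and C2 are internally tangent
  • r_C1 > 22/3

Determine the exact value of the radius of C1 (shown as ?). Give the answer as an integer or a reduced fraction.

8

1. [int C1,C2]  r_C1² − 14r_C1 + 48 = 0  ⇒  r_C1 = 6 or 8
2. given r_C1 > 22/3: keep 8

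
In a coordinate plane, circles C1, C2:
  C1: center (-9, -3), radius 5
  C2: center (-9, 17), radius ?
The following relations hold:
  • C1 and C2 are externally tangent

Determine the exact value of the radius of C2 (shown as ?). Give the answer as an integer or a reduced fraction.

1. [ext C1·C2]  r_C2² + 10r_C2 − 375 = 0  ⇒  r_C2 = 15 (r>0 drops 1)

15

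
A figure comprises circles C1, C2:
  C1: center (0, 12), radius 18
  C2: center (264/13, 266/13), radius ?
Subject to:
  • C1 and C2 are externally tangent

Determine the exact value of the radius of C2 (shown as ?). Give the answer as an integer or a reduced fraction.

4

1. [ext C1·C2]  r_C2² + 36r_C2 − 160 = 0  ⇒  r_C2 = 4 (r>0 drops 1)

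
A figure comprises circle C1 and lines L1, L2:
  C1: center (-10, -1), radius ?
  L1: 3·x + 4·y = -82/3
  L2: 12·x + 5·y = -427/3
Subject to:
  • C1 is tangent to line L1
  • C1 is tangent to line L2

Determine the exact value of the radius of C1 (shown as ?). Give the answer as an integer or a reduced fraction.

4/3

1. [C1‖L1]  r_C1² − 16/9 = 0  ⇒  r_C1 = 4/3 (r>0 drops 1)
2. [C1‖L2]  r_C1² − 16/9 = 0  ⇒  r_C1 = 4/3 (r>0 drops 1)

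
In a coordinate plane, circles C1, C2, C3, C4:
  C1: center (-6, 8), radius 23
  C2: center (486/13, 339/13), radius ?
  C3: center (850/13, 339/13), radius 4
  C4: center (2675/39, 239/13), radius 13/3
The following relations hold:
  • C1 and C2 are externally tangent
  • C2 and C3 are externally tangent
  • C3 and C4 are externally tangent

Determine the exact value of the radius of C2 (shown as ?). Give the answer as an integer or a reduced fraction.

24

1. [ext C1·C2]  r_C2² + 46r_C2 − 1680 = 0  ⇒  r_C2 = 24 (r>0 drops 1)
2. [ext C2·C3]  r_C2² + 8r_C2 − 768 = 0  ⇒  r_C2 = 24 (r>0 drops 1)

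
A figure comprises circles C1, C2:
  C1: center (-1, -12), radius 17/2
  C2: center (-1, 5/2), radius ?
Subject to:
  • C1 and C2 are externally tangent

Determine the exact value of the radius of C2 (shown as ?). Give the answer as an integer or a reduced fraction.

1. [ext C1·C2]  r_C2² + 17r_C2 − 138 = 0  ⇒  r_C2 = 6 (r>0 drops 1)

6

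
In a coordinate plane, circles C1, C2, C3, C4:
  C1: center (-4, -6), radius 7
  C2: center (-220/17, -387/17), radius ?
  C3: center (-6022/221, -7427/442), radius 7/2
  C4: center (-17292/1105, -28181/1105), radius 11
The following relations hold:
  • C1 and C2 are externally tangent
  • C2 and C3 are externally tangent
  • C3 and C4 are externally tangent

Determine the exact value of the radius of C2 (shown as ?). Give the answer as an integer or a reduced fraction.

12

1. [ext C1·C2]  r_C2² + 14r_C2 − 312 = 0  ⇒  r_C2 = 12 (r>0 drops 1)
2. [ext C2·C3]  r_C2² + 7r_C2 − 228 = 0  ⇒  r_C2 = 12 (r>0 drops 1)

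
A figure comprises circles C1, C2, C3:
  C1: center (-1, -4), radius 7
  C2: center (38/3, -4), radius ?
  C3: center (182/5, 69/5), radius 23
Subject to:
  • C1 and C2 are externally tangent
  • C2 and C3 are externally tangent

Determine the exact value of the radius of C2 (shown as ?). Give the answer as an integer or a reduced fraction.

1. [ext C1·C2]  r_C2² + 14r_C2 − 1240/9 = 0  ⇒  r_C2 = 20/3 (r>0 drops 1)
2. [ext C2·C3]  r_C2² + 46r_C2 − 3160/9 = 0  ⇒  r_C2 = 20/3 (r>0 drops 1)

20/3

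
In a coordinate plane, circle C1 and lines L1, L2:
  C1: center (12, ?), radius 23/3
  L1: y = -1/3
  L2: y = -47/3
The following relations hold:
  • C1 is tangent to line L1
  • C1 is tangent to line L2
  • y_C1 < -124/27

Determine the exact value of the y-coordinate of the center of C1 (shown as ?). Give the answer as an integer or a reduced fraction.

-8

1. [C1‖L1]  y_C1² + (2/3)y_C1 − 176/3 = 0  ⇒  y_C1 = -8 or 22/3
2. [C1‖L2]  y_C1² + (94/3)y_C1 + 560/3 = 0  ⇒  y_C1 = -70/3 or -8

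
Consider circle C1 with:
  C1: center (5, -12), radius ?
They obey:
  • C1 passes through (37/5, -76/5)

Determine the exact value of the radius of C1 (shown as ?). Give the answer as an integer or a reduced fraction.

4

1. [C1∋P]  r_C1² − 16 = 0  ⇒  r_C1 = 4 (r>0 drops 1)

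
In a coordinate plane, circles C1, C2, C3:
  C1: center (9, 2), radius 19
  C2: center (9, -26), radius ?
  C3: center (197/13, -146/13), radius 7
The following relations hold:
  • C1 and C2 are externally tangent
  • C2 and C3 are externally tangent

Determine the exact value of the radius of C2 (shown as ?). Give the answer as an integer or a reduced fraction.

1. [ext C1·C2]  r_C2² + 38r_C2 − 423 = 0  ⇒  r_C2 = 9 (r>0 drops 1)
2. [ext C2·C3]  r_C2² + 14r_C2 − 207 = 0  ⇒  r_C2 = 9 (r>0 drops 1)

9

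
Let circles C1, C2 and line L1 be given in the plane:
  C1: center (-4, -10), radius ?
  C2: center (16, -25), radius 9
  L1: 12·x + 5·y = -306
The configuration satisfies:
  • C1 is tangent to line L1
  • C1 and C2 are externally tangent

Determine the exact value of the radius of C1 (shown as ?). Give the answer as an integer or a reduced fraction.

16

1. [C1‖L1]  r_C1² − 256 = 0  ⇒  r_C1 = 16 (r>0 drops 1)
2. [ext C1·C2]  r_C1² + 18r_C1 − 544 = 0  ⇒  r_C1 = 16 (r>0 drops 1)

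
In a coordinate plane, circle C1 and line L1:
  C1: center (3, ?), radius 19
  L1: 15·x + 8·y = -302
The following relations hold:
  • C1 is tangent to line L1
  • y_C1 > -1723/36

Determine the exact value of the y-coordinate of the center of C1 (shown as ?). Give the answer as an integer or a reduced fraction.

-3

1. [C1‖L1]  y_C1² + (347/4)y_C1 + 1005/4 = 0  ⇒  y_C1 = -335/4 or -3
2. given y_C1 > -1723/36: keep -3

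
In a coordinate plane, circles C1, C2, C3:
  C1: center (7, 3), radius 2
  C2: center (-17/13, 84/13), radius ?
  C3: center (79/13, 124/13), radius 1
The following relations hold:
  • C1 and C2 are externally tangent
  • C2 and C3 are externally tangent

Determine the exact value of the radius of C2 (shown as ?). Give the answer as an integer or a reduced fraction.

1. [ext C1·C2]  r_C2² + 4r_C2 − 77 = 0  ⇒  r_C2 = 7 (r>0 drops 1)
2. [ext C2·C3]  r_C2² + 2r_C2 − 63 = 0  ⇒  r_C2 = 7 (r>0 drops 1)

7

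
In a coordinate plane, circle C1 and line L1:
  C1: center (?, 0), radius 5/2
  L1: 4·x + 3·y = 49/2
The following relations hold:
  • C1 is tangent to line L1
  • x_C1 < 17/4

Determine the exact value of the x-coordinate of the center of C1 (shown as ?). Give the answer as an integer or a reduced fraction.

3

1. [C1‖L1]  x_C1² − (49/4)x_C1 + 111/4 = 0  ⇒  x_C1 = 3 or 37/4
2. given x_C1 < 17/4: keep 3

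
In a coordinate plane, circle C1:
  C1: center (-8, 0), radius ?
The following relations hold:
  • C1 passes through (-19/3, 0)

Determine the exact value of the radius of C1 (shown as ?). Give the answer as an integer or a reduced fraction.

5/3

1. [C1∋P]  r_C1² − 25/9 = 0  ⇒  r_C1 = 5/3 (r>0 drops 1)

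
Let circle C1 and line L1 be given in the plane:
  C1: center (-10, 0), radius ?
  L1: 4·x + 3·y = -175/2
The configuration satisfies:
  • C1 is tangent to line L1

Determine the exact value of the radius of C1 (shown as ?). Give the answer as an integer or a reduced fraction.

1. [C1‖L1]  r_C1² − 361/4 = 0  ⇒  r_C1 = 19/2 (r>0 drops 1)

19/2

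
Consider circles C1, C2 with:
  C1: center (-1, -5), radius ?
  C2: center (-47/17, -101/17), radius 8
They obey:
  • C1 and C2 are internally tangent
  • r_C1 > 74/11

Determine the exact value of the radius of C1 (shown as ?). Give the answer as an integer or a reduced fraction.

1. [int C1,C2]  r_C1² − 16r_C1 + 60 = 0  ⇒  r_C1 = 6 or 10
2. given r_C1 > 74/11: keep 10

10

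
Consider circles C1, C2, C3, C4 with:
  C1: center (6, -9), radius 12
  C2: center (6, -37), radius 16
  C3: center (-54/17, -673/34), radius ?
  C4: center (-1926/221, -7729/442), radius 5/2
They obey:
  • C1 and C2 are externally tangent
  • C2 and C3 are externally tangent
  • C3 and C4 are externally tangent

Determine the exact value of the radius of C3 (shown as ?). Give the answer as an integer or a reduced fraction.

7/2

1. [ext C2·C3]  r_C3² + 32r_C3 − 497/4 = 0  ⇒  r_C3 = 7/2 (r>0 drops 1)
2. [ext C3·C4]  r_C3² + 5r_C3 − 119/4 = 0  ⇒  r_C3 = 7/2 (r>0 drops 1)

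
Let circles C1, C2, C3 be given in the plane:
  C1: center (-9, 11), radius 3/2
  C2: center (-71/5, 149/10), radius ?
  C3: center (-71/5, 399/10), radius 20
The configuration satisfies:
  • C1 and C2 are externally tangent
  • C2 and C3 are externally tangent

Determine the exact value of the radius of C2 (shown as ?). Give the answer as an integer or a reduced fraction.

1. [ext C1·C2]  r_C2² + 3r_C2 − 40 = 0  ⇒  r_C2 = 5 (r>0 drops 1)
2. [ext C2·C3]  r_C2² + 40r_C2 − 225 = 0  ⇒  r_C2 = 5 (r>0 drops 1)

5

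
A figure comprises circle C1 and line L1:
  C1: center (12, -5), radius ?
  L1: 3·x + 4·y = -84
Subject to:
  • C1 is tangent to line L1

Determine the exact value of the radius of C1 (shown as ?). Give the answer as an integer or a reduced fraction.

20

1. [C1‖L1]  r_C1² − 400 = 0  ⇒  r_C1 = 20 (r>0 drops 1)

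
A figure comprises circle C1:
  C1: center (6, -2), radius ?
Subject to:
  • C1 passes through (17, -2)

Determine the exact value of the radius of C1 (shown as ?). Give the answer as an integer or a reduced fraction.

11

1. [C1∋P]  r_C1² − 121 = 0  ⇒  r_C1 = 11 (r>0 drops 1)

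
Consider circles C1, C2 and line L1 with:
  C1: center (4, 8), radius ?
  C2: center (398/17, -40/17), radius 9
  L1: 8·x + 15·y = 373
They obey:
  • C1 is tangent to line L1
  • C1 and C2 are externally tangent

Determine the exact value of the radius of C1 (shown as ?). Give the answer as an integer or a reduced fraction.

1. [C1‖L1]  r_C1² − 169 = 0  ⇒  r_C1 = 13 (r>0 drops 1)
2. [ext C1·C2]  r_C1² + 18r_C1 − 403 = 0  ⇒  r_C1 = 13 (r>0 drops 1)

13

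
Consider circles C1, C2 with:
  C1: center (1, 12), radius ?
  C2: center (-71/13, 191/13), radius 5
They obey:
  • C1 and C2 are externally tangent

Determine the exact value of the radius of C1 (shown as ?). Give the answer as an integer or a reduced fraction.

1. [ext C1·C2]  r_C1² + 10r_C1 − 24 = 0  ⇒  r_C1 = 2 (r>0 drops 1)

2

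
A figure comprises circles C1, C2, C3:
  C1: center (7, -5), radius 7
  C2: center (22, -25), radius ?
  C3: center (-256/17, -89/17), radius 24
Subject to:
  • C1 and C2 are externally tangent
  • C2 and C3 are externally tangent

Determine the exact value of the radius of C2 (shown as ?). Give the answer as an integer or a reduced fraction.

1. [ext C1·C2]  r_C2² + 14r_C2 − 576 = 0  ⇒  r_C2 = 18 (r>0 drops 1)
2. [ext C2·C3]  r_C2² + 48r_C2 − 1188 = 0  ⇒  r_C2 = 18 (r>0 drops 1)

18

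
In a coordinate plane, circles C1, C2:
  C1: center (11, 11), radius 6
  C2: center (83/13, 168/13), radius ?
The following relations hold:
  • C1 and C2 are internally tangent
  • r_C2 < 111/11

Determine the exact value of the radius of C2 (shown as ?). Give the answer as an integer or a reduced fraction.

1

1. [int C1,C2]  r_C2² − 12r_C2 + 11 = 0  ⇒  r_C2 = 1 or 11
2. given r_C2 < 111/11: keep 1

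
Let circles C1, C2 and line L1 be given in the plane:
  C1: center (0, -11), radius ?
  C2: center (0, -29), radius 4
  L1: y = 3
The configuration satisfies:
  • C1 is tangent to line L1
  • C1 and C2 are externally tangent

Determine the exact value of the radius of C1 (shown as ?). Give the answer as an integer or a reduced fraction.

1. [C1‖L1]  r_C1² − 196 = 0  ⇒  r_C1 = 14 (r>0 drops 1)
2. [ext C1·C2]  r_C1² + 8r_C1 − 308 = 0  ⇒  r_C1 = 14 (r>0 drops 1)

14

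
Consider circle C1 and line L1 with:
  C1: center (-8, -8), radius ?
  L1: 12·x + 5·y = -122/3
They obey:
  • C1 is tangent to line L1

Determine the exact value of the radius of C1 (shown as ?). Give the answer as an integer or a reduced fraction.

1. [C1‖L1]  r_C1² − 484/9 = 0  ⇒  r_C1 = 22/3 (r>0 drops 1)

22/3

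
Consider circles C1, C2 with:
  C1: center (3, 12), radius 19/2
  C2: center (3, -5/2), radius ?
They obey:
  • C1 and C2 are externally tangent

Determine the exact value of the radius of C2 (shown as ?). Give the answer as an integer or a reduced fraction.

1. [ext C1·C2]  r_C2² + 19r_C2 − 120 = 0  ⇒  r_C2 = 5 (r>0 drops 1)

5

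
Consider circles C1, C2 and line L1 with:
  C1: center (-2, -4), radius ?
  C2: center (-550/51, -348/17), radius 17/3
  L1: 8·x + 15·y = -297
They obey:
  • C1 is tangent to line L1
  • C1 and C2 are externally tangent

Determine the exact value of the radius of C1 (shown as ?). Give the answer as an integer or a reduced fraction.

1. [C1‖L1]  r_C1² − 169 = 0  ⇒  r_C1 = 13 (r>0 drops 1)
2. [ext C1·C2]  r_C1² + (34/3)r_C1 − 949/3 = 0  ⇒  r_C1 = 13 (r>0 drops 1)

13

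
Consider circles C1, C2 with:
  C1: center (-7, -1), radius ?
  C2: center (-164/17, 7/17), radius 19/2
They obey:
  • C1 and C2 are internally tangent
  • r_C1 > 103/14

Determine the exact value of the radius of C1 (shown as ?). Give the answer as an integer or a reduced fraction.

1. [int C1,C2]  r_C1² − 19r_C1 + 325/4 = 0  ⇒  r_C1 = 13/2 or 25/2
2. given r_C1 > 103/14: keep 25/2

25/2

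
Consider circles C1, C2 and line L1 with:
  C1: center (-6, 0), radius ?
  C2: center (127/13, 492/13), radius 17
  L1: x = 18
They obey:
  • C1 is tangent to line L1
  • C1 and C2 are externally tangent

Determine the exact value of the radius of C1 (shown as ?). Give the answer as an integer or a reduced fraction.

1. [C1‖L1]  r_C1² − 576 = 0  ⇒  r_C1 = 24 (r>0 drops 1)
2. [ext C1·C2]  r_C1² + 34r_C1 − 1392 = 0  ⇒  r_C1 = 24 (r>0 drops 1)

24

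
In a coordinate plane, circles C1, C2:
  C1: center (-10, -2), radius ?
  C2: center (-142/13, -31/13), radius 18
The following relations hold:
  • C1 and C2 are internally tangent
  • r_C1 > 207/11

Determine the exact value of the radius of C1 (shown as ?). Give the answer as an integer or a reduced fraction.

1. [int C1,C2]  r_C1² − 36r_C1 + 323 = 0  ⇒  r_C1 = 17 or 19
2. given r_C1 > 207/11: keep 19

19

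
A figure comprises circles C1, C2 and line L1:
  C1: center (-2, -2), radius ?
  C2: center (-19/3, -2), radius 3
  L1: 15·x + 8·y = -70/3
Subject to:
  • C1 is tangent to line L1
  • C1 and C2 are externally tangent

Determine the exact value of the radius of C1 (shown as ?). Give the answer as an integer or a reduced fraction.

4/3

1. [C1‖L1]  r_C1² − 16/9 = 0  ⇒  r_C1 = 4/3 (r>0 drops 1)
2. [ext C1·C2]  r_C1² + 6r_C1 − 88/9 = 0  ⇒  r_C1 = 4/3 (r>0 drops 1)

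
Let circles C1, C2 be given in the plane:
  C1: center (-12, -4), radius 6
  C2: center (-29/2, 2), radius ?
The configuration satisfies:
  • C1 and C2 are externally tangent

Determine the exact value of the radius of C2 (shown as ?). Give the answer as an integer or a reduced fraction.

1. [ext C1·C2]  r_C2² + 12r_C2 − 25/4 = 0  ⇒  r_C2 = 1/2 (r>0 drops 1)

1/2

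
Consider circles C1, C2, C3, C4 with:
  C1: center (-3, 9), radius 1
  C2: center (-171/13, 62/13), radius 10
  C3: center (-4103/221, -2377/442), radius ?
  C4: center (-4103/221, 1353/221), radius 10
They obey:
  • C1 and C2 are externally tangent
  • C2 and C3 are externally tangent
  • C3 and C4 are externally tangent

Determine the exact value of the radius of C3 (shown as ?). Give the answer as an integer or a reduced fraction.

3/2

1. [ext C2·C3]  r_C3² + 20r_C3 − 129/4 = 0  ⇒  r_C3 = 3/2 (r>0 drops 1)
2. [ext C3·C4]  r_C3² + 20r_C3 − 129/4 = 0  ⇒  r_C3 = 3/2 (r>0 drops 1)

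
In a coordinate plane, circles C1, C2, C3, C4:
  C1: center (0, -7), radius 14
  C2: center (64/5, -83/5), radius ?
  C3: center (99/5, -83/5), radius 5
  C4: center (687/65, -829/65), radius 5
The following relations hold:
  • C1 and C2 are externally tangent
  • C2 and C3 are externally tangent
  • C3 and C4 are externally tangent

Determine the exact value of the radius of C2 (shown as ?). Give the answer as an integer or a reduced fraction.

2

1. [ext C1·C2]  r_C2² + 28r_C2 − 60 = 0  ⇒  r_C2 = 2 (r>0 drops 1)
2. [ext C2·C3]  r_C2² + 10r_C2 − 24 = 0  ⇒  r_C2 = 2 (r>0 drops 1)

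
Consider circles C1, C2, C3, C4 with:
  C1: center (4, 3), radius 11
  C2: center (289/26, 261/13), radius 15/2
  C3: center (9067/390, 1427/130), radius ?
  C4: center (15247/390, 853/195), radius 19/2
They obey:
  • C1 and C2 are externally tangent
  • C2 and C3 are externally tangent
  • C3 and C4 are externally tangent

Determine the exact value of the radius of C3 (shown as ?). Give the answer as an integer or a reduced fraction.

1. [ext C2·C3]  r_C3² + 15r_C3 − 1564/9 = 0  ⇒  r_C3 = 23/3 (r>0 drops 1)
2. [ext C3·C4]  r_C3² + 19r_C3 − 1840/9 = 0  ⇒  r_C3 = 23/3 (r>0 drops 1)

23/3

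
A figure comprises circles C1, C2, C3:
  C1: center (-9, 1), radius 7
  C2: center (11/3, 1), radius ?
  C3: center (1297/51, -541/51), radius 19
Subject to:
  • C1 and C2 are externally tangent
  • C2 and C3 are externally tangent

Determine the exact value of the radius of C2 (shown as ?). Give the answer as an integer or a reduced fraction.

1. [ext C1·C2]  r_C2² + 14r_C2 − 1003/9 = 0  ⇒  r_C2 = 17/3 (r>0 drops 1)
2. [ext C2·C3]  r_C2² + 38r_C2 − 2227/9 = 0  ⇒  r_C2 = 17/3 (r>0 drops 1)

17/3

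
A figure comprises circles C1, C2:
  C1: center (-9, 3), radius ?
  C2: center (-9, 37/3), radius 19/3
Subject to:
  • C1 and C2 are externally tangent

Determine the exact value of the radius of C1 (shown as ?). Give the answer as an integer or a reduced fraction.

1. [ext C1·C2]  r_C1² + (38/3)r_C1 − 47 = 0  ⇒  r_C1 = 3 (r>0 drops 1)

3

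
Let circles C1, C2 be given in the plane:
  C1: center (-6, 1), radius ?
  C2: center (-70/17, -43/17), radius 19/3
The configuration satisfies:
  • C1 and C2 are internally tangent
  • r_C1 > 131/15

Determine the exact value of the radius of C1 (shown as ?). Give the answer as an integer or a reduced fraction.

1. [int C1,C2]  r_C1² − (38/3)r_C1 + 217/9 = 0  ⇒  r_C1 = 7/3 or 31/3
2. given r_C1 > 131/15: keep 31/3

31/3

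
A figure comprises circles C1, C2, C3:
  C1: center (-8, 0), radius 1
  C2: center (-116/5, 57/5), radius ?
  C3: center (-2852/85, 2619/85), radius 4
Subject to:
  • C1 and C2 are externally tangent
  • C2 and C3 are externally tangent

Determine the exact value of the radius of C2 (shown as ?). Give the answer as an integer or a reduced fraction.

18

1. [ext C1·C2]  r_C2² + 2r_C2 − 360 = 0  ⇒  r_C2 = 18 (r>0 drops 1)
2. [ext C2·C3]  r_C2² + 8r_C2 − 468 = 0  ⇒  r_C2 = 18 (r>0 drops 1)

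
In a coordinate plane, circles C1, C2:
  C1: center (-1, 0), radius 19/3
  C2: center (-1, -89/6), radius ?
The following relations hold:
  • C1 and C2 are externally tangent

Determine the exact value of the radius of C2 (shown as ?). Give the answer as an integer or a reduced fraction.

17/2

1. [ext C1·C2]  r_C2² + (38/3)r_C2 − 2159/12 = 0  ⇒  r_C2 = 17/2 (r>0 drops 1)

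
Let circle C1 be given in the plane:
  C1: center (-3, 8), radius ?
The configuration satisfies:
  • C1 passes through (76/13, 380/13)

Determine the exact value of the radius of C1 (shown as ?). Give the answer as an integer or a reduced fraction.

23

1. [C1∋P]  r_C1² − 529 = 0  ⇒  r_C1 = 23 (r>0 drops 1)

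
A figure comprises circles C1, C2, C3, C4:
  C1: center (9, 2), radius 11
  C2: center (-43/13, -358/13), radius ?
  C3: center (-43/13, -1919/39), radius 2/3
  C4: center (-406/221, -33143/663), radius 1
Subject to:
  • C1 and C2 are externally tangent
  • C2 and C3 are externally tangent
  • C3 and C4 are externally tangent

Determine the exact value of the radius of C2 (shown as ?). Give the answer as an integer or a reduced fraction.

21

1. [ext C1·C2]  r_C2² + 22r_C2 − 903 = 0  ⇒  r_C2 = 21 (r>0 drops 1)
2. [ext C2·C3]  r_C2² + (4/3)r_C2 − 469 = 0  ⇒  r_C2 = 21 (r>0 drops 1)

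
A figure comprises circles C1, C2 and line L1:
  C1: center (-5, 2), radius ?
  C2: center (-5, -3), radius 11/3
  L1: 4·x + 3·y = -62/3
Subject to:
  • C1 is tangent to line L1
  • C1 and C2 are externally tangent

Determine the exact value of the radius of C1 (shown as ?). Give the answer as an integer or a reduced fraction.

1. [C1‖L1]  r_C1² − 16/9 = 0  ⇒  r_C1 = 4/3 (r>0 drops 1)
2. [ext C1·C2]  r_C1² + (22/3)r_C1 − 104/9 = 0  ⇒  r_C1 = 4/3 (r>0 drops 1)

4/3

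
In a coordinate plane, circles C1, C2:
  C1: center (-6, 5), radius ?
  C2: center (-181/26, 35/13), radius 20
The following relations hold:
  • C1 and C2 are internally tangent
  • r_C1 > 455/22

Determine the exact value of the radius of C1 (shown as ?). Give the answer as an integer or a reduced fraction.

45/2

1. [int C1,C2]  r_C1² − 40r_C1 + 1575/4 = 0  ⇒  r_C1 = 35/2 or 45/2
2. given r_C1 > 455/22: keep 45/2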